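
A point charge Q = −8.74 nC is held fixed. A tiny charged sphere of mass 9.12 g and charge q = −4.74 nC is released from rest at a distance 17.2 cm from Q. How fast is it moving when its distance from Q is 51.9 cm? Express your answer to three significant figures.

0.0178 m/s

Only the electrostatic force acts, so mechanical energy is conserved: ½mv² = U₁ − U₂ = kQq(1/r₁ − 1/r₂).
U₁ − U₂ = (8.99×10⁹ N·m²/C²)(-8.74×10⁻⁹ C)(-4.74×10⁻⁹ C)(1/0.172 − 1/0.519) = 1.45×10⁻⁶ J.
v = √(2·1.45×10⁻⁶/9.12×10⁻³) = 0.0178 m/s.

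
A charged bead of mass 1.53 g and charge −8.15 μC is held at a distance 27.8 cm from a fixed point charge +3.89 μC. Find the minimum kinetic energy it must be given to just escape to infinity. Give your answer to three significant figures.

To just escape, total mechanical energy must reach zero at infinity: ½mv²_min + U = 0, so ½mv²_min = −U = |kQq|/r.
|U| = |kQq|/r = (8.99×10⁹ N·m²/C²)(3.89×10⁻⁶)(8.15×10⁻⁶)/(0.278) = 1.03 J.

1.03 J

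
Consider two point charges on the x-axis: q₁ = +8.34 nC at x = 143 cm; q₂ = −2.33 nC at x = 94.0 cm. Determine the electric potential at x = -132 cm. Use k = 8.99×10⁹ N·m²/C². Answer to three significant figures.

Electric potential is a scalar, so the contributions from each charge add algebraically: V = Σ kqᵢ/rᵢ.
Distances from the field point to each charge: r₁ = 2.75 m, r₂ = 2.26 m.
V = k[(8.34×10⁻⁹)/(2.75) + (-2.33×10⁻⁹)/(2.26)] = 18.0 V.

18.0 V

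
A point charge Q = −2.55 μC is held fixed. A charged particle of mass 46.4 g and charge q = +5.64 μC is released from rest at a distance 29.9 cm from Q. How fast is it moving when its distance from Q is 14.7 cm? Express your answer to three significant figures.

Only the electrostatic force acts, so mechanical energy is conserved: ½mv² = U₁ − U₂ = kQq(1/r₁ − 1/r₂).
U₁ − U₂ = (8.99×10⁹ N·m²/C²)(-2.55×10⁻⁶ C)(5.64×10⁻⁶ C)(1/0.299 − 1/0.147) = 0.447 J.
v = √(2·0.447/0.0464) = 4.39 m/s.

4.39 m/s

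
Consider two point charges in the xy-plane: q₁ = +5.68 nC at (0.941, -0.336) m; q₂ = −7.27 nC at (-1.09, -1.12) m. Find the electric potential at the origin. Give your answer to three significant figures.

Electric potential is a scalar, so the contributions from each charge add algebraically: V = Σ kqᵢ/rᵢ.
Distances from the field point to each charge: r₁ = 0.999 m, r₂ = 1.56 m.
V = k[(5.68×10⁻⁹)/(0.999) + (-7.27×10⁻⁹)/(1.56)] = 9.29 V.

9.29 V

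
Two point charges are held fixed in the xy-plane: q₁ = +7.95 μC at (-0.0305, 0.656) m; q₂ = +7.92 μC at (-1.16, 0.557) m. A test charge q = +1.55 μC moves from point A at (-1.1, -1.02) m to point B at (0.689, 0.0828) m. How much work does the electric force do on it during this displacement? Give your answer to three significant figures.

The work done by the electric force is W_field = −ΔU = −q(V_B − V_A) = q(V_A − V_B).
At A: distances to the source charges are 1.99 m, 1.58 m; V_A = Σ kqᵢ/rᵢ = 8.11×10⁴ V.
At B: distances to the source charges are 0.920 m, 1.91 m; V_B = Σ kqᵢ/rᵢ = 1.15×10⁵ V.
ΔV = V_B − V_A = 3.39×10⁴ V.
W_field = −qΔV = −(1.55×10⁻⁶ C)(3.39×10⁴ V) = -0.0526 J.

-0.0526 J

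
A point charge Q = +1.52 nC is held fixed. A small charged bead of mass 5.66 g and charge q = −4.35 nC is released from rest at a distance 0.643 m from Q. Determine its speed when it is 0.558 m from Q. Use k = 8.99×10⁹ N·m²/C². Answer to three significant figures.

Only the electrostatic force acts, so mechanical energy is conserved: ½mv² = U₁ − U₂ = kQq(1/r₁ − 1/r₂).
U₁ − U₂ = (8.99×10⁹ N·m²/C²)(1.52×10⁻⁹ C)(-4.35×10⁻⁹ C)(1/0.643 − 1/0.558) = 1.41×10⁻⁸ J.
v = √(2·1.41×10⁻⁸/5.66×10⁻³) = 2.23×10⁻³ m/s.

2.23×10⁻³ m/s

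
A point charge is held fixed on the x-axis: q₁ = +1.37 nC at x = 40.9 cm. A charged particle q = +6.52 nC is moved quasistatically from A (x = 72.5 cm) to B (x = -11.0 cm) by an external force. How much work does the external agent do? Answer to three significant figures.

-9.94×10⁻⁸ J

For quasistatic motion the external work equals the change in potential energy: W_ext = qΔV = q(V_B − V_A).
At A: distance to the source charge is 0.316 m; V_A = kq₁/r = 39.0 V.
At B: distance to the source charge is 0.519 m; V_B = kq₁/r = 23.7 V.
ΔV = V_B − V_A = -15.2 V.
W_ext = qΔV = (6.52×10⁻⁹ C)(-15.2 V) = -9.94×10⁻⁸ J.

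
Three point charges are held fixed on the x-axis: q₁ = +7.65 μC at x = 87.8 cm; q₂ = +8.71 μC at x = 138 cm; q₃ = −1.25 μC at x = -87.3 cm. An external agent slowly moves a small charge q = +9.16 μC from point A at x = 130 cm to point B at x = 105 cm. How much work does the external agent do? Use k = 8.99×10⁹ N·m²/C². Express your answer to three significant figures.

-4.63 J

For quasistatic motion the external work equals the change in potential energy: W_ext = qΔV = q(V_B − V_A).
At A: distances to the source charges are 0.422 m, 0.0800 m, 2.17 m; V_A = Σ kqᵢ/rᵢ = 1.14×10⁶ V.
At B: distances to the source charges are 0.172 m, 0.330 m, 1.92 m; V_B = Σ kqᵢ/rᵢ = 6.31×10⁵ V.
ΔV = V_B − V_A = -5.05×10⁵ V.
W_ext = qΔV = (9.16×10⁻⁶ C)(-5.05×10⁵ V) = -4.63 J.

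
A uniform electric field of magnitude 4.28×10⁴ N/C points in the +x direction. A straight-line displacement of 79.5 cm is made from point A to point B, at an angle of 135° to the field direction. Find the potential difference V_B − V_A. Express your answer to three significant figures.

2.41×10⁴ V

Only the component of displacement along E changes the potential: ΔV = −E·d·cosθ.
ΔV = −(4.28×10⁴ V/m)(0.795 m)cos135° = 2.41×10⁴ V.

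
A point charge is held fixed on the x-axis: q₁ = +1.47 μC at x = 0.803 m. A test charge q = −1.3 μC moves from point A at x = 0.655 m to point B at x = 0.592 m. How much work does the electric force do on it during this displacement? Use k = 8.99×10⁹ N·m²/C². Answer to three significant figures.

The work done by the electric force is W_field = −ΔU = −q(V_B − V_A) = q(V_A − V_B).
At A: distance to the source charge is 0.148 m; V_A = kq₁/r = 8.93×10⁴ V.
At B: distance to the source charge is 0.211 m; V_B = kq₁/r = 6.26×10⁴ V.
ΔV = V_B − V_A = -2.67×10⁴ V.
W_field = −qΔV = −(-1.30×10⁻⁶ C)(-2.67×10⁴ V) = -0.0347 J.

-0.0347 J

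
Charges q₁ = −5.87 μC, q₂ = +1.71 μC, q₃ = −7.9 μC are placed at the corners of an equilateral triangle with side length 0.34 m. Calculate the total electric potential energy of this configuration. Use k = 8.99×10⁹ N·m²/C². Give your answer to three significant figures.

0.604 J

The work to assemble the configuration equals its total potential energy, U = Σ kqᵢqⱼ/rᵢⱼ over all pairs.
All three pair separations equal the side length, 0.340 m.
U = (-0.265) + (1.23) + (-0.357) = 0.604 J.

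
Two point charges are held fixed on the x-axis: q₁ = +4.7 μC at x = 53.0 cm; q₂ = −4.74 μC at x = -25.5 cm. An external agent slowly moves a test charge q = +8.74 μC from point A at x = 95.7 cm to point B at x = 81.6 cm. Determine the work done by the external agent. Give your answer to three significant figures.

0.386 J

For quasistatic motion the external work equals the change in potential energy: W_ext = qΔV = q(V_B − V_A).
At A: distances to the source charges are 0.427 m, 1.21 m; V_A = Σ kqᵢ/rᵢ = 6.38×10⁴ V.
At B: distances to the source charges are 0.286 m, 1.07 m; V_B = Σ kqᵢ/rᵢ = 1.08×10⁵ V.
ΔV = V_B − V_A = 4.42×10⁴ V.
W_ext = qΔV = (8.74×10⁻⁶ C)(4.42×10⁴ V) = 0.386 J.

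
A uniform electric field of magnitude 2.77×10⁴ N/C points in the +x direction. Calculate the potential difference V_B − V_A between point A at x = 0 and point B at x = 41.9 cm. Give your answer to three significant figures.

-1.16×10⁴ V

In a uniform field, potential decreases in the direction of E: V_B − V_A = −E·Δx.
V_B − V_A = −(2.77×10⁴ V/m)(0.419 m) = -1.16×10⁴ V.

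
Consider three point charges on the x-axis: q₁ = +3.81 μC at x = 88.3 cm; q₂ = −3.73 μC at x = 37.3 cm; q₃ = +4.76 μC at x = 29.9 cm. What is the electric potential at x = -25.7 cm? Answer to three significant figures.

5.38×10⁴ V

The total potential is the scalar sum of each charge's contribution, V = Σ kqᵢ/rᵢ.
Distances from the field point to each charge: r₁ = 1.14 m, r₂ = 0.630 m, r₃ = 0.556 m.
V = k[(3.81×10⁻⁶)/(1.14) + (-3.73×10⁻⁶)/(0.630) + (4.76×10⁻⁶)/(0.556)] = 5.38×10⁴ V.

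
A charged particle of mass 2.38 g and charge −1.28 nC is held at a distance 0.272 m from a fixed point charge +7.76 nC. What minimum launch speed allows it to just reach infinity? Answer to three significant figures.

To just escape, total mechanical energy must reach zero at infinity: ½mv²_min + U = 0, so ½mv²_min = −U = |kQq|/r.
|U| = |kQq|/r = (8.99×10⁹ N·m²/C²)(7.76×10⁻⁹)(1.28×10⁻⁹)/(0.272) = 3.28×10⁻⁷ J.
v_min = √(2|U|/m) = √(2·3.28×10⁻⁷/2.38×10⁻³) = 0.0166 m/s.

0.0166 m/s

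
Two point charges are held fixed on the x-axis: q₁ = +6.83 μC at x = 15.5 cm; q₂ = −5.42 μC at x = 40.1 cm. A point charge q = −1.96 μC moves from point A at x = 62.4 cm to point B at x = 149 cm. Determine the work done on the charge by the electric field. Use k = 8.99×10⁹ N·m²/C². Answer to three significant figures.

The work done by the electric force is W_field = −ΔU = −q(V_B − V_A) = q(V_A − V_B).
At A: distances to the source charges are 0.469 m, 0.223 m; V_A = Σ kqᵢ/rᵢ = -8.76×10⁴ V.
At B: distances to the source charges are 1.33 m, 1.09 m; V_B = Σ kqᵢ/rᵢ = 1250 V.
ΔV = V_B − V_A = 8.88×10⁴ V.
W_field = −qΔV = −(-1.96×10⁻⁶ C)(8.88×10⁴ V) = 0.174 J.

0.174 J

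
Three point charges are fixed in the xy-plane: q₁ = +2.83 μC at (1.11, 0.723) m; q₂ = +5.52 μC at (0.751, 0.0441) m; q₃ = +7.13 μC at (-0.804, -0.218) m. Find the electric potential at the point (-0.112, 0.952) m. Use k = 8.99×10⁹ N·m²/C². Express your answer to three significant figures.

1.07×10⁵ V

Electric potential is a scalar, so the contributions from each charge add algebraically: V = Σ kqᵢ/rᵢ.
Distances from the field point to each charge: r₁ = 1.24 m, r₂ = 1.25 m, r₃ = 1.36 m.
V = k[(2.83×10⁻⁶)/(1.24) + (5.52×10⁻⁶)/(1.25) + (7.13×10⁻⁶)/(1.36)] = 1.07×10⁵ V.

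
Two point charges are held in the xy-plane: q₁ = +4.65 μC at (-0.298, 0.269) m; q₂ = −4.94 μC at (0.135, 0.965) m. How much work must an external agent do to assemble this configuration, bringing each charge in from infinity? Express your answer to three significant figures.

-0.252 J

The assembly work is the sum of pairwise potential energies, U = Σ_{i<j} kqᵢqⱼ/rᵢⱼ.
Pair separations: r₁₂ = 0.820 m.
U = (-0.252) = -0.252 J.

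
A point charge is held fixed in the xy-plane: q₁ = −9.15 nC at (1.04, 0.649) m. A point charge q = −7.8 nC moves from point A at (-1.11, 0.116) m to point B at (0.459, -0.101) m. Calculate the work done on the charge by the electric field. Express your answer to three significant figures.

-3.87×10⁻⁷ J

The work done by the electric force is W_field = −ΔU = −q(V_B − V_A) = q(V_A − V_B).
At A: distance to the source charge is 2.22 m; V_A = kq₁/r = -37.1 V.
At B: distance to the source charge is 0.949 m; V_B = kq₁/r = -86.7 V.
ΔV = V_B − V_A = -49.6 V.
W_field = −qΔV = −(-7.80×10⁻⁹ C)(-49.6 V) = -3.87×10⁻⁷ J.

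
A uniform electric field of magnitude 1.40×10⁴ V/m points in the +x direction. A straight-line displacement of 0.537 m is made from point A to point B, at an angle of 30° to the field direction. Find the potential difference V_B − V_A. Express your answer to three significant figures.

Only the component of displacement along E changes the potential: ΔV = −E·d·cosθ.
ΔV = −(1.40×10⁴ V/m)(0.537 m)cos30° = -6510 V.

-6510 V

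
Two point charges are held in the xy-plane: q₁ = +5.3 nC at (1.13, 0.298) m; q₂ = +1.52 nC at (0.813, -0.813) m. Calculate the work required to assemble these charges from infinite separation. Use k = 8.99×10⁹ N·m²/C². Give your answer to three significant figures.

6.27×10⁻⁸ J

The work to assemble the configuration equals its total potential energy, U = Σ kqᵢqⱼ/rᵢⱼ over all pairs.
Pair separations: r₁₂ = 1.16 m.
U = (6.27×10⁻⁸) = 6.27×10⁻⁸ J.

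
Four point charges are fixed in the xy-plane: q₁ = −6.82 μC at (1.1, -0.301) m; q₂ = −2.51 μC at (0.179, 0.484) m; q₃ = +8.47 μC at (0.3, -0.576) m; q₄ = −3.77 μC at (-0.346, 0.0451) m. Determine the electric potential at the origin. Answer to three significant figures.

-7.74×10⁴ V

The total potential is the scalar sum of each charge's contribution, V = Σ kqᵢ/rᵢ.
Distances from the field point to each charge: r₁ = 1.14 m, r₂ = 0.516 m, r₃ = 0.649 m, r₄ = 0.349 m.
V = k[(-6.82×10⁻⁶)/(1.14) + (-2.51×10⁻⁶)/(0.516) + (8.47×10⁻⁶)/(0.649) + (-3.77×10⁻⁶)/(0.349)] = -7.74×10⁴ V.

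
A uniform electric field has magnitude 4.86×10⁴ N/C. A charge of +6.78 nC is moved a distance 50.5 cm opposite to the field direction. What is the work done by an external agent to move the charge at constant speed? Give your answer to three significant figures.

The potential change for a displacement 50.5 cm opposite to the field direction is ΔV = +Ed = 2.45×10⁴ V.
W_ext = qΔV = 1.66×10⁻⁴ J.

1.66×10⁻⁴ J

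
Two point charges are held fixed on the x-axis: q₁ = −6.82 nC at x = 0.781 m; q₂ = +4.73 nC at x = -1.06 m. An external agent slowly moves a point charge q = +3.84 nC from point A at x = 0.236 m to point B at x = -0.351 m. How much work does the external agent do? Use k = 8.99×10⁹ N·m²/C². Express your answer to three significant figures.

For quasistatic motion the external work equals the change in potential energy: W_ext = qΔV = q(V_B − V_A).
At A: distances to the source charges are 0.545 m, 1.30 m; V_A = Σ kqᵢ/rᵢ = -79.7 V.
At B: distances to the source charges are 1.13 m, 0.709 m; V_B = Σ kqᵢ/rᵢ = 5.81 V.
ΔV = V_B − V_A = 85.5 V.
W_ext = qΔV = (3.84×10⁻⁹ C)(85.5 V) = 3.28×10⁻⁷ J.

3.28×10⁻⁷ J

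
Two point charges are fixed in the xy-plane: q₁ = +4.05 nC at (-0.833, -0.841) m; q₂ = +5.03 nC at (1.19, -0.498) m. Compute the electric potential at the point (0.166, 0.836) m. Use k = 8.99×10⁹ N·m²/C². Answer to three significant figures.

45.5 V

Electric potential is a scalar, so the contributions from each charge add algebraically: V = Σ kqᵢ/rᵢ.
Distances from the field point to each charge: r₁ = 1.95 m, r₂ = 1.68 m.
V = k[(4.05×10⁻⁹)/(1.95) + (5.03×10⁻⁹)/(1.68)] = 45.5 V.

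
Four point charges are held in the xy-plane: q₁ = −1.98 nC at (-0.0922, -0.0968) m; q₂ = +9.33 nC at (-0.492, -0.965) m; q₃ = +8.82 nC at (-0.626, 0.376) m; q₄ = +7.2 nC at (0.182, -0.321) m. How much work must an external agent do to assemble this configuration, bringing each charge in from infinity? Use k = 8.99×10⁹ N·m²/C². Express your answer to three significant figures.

9.76×10⁻⁷ J

The work to assemble the configuration equals its total potential energy, U = Σ kqᵢqⱼ/rᵢⱼ over all pairs.
Pair separations: r₁₂ = 0.956 m, r₁₃ = 0.713 m, r₁₄ = 0.354 m, r₂₃ = 1.35 m, r₂₄ = 0.932 m, r₃₄ = 1.07 m.
Summing all 6 pair terms gives U = 9.76×10⁻⁷ J.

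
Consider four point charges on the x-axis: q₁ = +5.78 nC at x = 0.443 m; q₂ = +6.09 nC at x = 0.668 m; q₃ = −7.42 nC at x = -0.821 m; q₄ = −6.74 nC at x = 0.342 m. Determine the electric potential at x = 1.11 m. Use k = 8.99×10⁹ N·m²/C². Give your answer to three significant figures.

Electric potential is a scalar, so the contributions from each charge add algebraically: V = Σ kqᵢ/rᵢ.
Distances from the field point to each charge: r₁ = 0.667 m, r₂ = 0.442 m, r₃ = 1.93 m, r₄ = 0.768 m.
V = k[(5.78×10⁻⁹)/(0.667) + (6.09×10⁻⁹)/(0.442) + (-7.42×10⁻⁹)/(1.93) + (-6.74×10⁻⁹)/(0.768)] = 88.3 V.

88.3 V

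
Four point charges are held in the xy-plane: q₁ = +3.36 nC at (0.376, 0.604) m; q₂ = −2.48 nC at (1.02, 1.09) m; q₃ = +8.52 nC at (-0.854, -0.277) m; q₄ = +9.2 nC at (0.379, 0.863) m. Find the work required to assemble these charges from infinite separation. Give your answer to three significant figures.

The assembly work is the sum of pairwise potential energies, U = Σ_{i<j} kqᵢqⱼ/rᵢⱼ.
Pair separations: r₁₂ = 0.807 m, r₁₃ = 1.51 m, r₁₄ = 0.259 m, r₂₃ = 2.32 m, r₂₄ = 0.680 m, r₃₄ = 1.68 m.
Summing all 6 pair terms gives U = 1.19×10⁻⁶ J.

1.19×10⁻⁶ J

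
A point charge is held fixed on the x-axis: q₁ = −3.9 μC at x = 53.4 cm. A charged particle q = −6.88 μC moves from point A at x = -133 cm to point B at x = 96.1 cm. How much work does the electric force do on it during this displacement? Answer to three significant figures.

-0.436 J

The work done by the electric force is W_field = −ΔU = −q(V_B − V_A) = q(V_A − V_B).
At A: distance to the source charge is 1.86 m; V_A = kq₁/r = -1.88×10⁴ V.
At B: distance to the source charge is 0.427 m; V_B = kq₁/r = -8.21×10⁴ V.
ΔV = V_B − V_A = -6.33×10⁴ V.
W_field = −qΔV = −(-6.88×10⁻⁶ C)(-6.33×10⁴ V) = -0.436 J.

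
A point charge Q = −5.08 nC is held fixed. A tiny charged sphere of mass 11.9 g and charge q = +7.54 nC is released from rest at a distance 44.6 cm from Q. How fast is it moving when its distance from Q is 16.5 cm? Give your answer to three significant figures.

0.0149 m/s

Only the electrostatic force acts, so mechanical energy is conserved: ½mv² = U₁ − U₂ = kQq(1/r₁ − 1/r₂).
U₁ − U₂ = (8.99×10⁹ N·m²/C²)(-5.08×10⁻⁹ C)(7.54×10⁻⁹ C)(1/0.446 − 1/0.165) = 1.31×10⁻⁶ J.
v = √(2·1.31×10⁻⁶/0.0119) = 0.0149 m/s.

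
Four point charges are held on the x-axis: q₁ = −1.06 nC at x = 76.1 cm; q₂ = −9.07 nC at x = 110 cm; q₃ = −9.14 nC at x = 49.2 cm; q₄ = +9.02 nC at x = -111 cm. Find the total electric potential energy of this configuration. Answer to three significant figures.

9.63×10⁻⁷ J

The assembly work is the sum of pairwise potential energies, U = Σ_{i<j} kqᵢqⱼ/rᵢⱼ.
Pair separations: r₁₂ = 0.339 m, r₁₃ = 0.269 m, r₁₄ = 1.87 m, r₂₃ = 0.608 m, r₂₄ = 2.21 m, r₃₄ = 1.60 m.
Summing all 6 pair terms gives U = 9.63×10⁻⁷ J.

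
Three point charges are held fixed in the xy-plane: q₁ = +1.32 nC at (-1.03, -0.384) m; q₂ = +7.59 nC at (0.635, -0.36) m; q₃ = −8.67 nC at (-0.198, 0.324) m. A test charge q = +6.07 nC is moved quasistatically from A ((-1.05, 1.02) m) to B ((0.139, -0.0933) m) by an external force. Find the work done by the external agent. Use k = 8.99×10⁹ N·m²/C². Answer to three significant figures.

1.02×10⁻⁷ J

For quasistatic motion the external work equals the change in potential energy: W_ext = qΔV = q(V_B − V_A).
At A: distances to the source charges are 1.40 m, 2.18 m, 1.10 m; V_A = Σ kqᵢ/rᵢ = -31.1 V.
At B: distances to the source charges are 1.20 m, 0.563 m, 0.536 m; V_B = Σ kqᵢ/rᵢ = -14.3 V.
ΔV = V_B − V_A = 16.8 V.
W_ext = qΔV = (6.07×10⁻⁹ C)(16.8 V) = 1.02×10⁻⁷ J.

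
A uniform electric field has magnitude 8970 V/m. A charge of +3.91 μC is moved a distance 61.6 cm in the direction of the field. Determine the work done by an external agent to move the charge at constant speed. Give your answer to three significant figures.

-0.0216 J

The potential change for a displacement 61.6 cm in the direction of the field is ΔV = −Ed = -5530 V.
W_ext = qΔV = -0.0216 J.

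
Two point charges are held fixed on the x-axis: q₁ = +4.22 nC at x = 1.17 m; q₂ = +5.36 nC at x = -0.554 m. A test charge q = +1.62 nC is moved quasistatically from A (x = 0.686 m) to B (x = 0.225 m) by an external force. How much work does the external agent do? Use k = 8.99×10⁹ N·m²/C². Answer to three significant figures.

-2.47×10⁻⁸ J

For quasistatic motion the external work equals the change in potential energy: W_ext = qΔV = q(V_B − V_A).
At A: distances to the source charges are 0.484 m, 1.24 m; V_A = Σ kqᵢ/rᵢ = 117 V.
At B: distances to the source charges are 0.945 m, 0.779 m; V_B = Σ kqᵢ/rᵢ = 102 V.
ΔV = V_B − V_A = -15.2 V.
W_ext = qΔV = (1.62×10⁻⁹ C)(-15.2 V) = -2.47×10⁻⁸ J.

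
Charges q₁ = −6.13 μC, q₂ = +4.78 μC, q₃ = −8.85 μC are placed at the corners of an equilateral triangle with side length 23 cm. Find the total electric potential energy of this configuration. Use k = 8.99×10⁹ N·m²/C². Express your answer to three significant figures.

The assembly work is the sum of pairwise potential energies, U = Σ_{i<j} kqᵢqⱼ/rᵢⱼ.
All three pair separations equal the side length, 0.230 m.
U = (-1.15) + (2.12) + (-1.65) = -0.678 J.

-0.678 J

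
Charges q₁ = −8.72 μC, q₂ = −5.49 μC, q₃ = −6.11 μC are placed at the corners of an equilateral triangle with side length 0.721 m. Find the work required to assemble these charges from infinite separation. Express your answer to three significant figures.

1.68 J

The assembly work is the sum of pairwise potential energies, U = Σ_{i<j} kqᵢqⱼ/rᵢⱼ.
All three pair separations equal the side length, 0.721 m.
U = (0.597) + (0.664) + (0.418) = 1.68 J.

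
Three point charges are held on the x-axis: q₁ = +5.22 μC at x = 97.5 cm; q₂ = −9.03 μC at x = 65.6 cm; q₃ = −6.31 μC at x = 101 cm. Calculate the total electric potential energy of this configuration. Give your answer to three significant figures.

-8.34 J

The work to assemble the configuration equals its total potential energy, U = Σ kqᵢqⱼ/rᵢⱼ over all pairs.
Pair separations: r₁₂ = 0.319 m, r₁₃ = 0.0350 m, r₂₃ = 0.354 m.
U = (-1.33) + (-8.46) + (1.45) = -8.34 J.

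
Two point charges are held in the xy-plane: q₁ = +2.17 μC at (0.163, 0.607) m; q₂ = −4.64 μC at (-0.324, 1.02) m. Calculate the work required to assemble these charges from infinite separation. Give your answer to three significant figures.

-0.142 J

The assembly work is the sum of pairwise potential energies, U = Σ_{i<j} kqᵢqⱼ/rᵢⱼ.
Pair separations: r₁₂ = 0.639 m.
U = (-0.142) = -0.142 J.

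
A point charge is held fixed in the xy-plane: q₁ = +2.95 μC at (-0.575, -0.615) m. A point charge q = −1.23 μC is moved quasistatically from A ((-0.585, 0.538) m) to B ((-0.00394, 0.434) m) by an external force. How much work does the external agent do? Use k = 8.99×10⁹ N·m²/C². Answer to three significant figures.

9.79×10⁻⁴ J

For quasistatic motion the external work equals the change in potential energy: W_ext = qΔV = q(V_B − V_A).
At A: distance to the source charge is 1.15 m; V_A = kq₁/r = 2.30×10⁴ V.
At B: distance to the source charge is 1.19 m; V_B = kq₁/r = 2.22×10⁴ V.
ΔV = V_B − V_A = -796 V.
W_ext = qΔV = (-1.23×10⁻⁶ C)(-796 V) = 9.79×10⁻⁴ J.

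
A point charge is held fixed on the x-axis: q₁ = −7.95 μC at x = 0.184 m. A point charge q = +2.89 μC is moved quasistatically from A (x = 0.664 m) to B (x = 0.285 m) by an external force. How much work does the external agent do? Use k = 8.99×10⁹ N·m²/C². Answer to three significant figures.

-1.61 J

For quasistatic motion the external work equals the change in potential energy: W_ext = qΔV = q(V_B − V_A).
At A: distance to the source charge is 0.480 m; V_A = kq₁/r = -1.49×10⁵ V.
At B: distance to the source charge is 0.101 m; V_B = kq₁/r = -7.08×10⁵ V.
ΔV = V_B − V_A = -5.59×10⁵ V.
W_ext = qΔV = (2.89×10⁻⁶ C)(-5.59×10⁵ V) = -1.61 J.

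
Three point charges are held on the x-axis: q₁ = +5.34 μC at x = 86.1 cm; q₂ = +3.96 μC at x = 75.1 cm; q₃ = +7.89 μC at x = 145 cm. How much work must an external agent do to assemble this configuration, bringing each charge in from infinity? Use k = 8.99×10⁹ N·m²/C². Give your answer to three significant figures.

The assembly work is the sum of pairwise potential energies, U = Σ_{i<j} kqᵢqⱼ/rᵢⱼ.
Pair separations: r₁₂ = 0.110 m, r₁₃ = 0.589 m, r₂₃ = 0.699 m.
U = (1.73) + (0.643) + (0.402) = 2.77 J.

2.77 J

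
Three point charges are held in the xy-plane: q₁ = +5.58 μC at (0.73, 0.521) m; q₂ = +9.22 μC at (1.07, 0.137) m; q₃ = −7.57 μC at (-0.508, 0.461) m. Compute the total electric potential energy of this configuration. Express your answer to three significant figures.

The assembly work is the sum of pairwise potential energies, U = Σ_{i<j} kqᵢqⱼ/rᵢⱼ.
Pair separations: r₁₂ = 0.513 m, r₁₃ = 1.24 m, r₂₃ = 1.61 m.
U = (0.902) + (-0.306) + (-0.390) = 0.206 J.

0.206 J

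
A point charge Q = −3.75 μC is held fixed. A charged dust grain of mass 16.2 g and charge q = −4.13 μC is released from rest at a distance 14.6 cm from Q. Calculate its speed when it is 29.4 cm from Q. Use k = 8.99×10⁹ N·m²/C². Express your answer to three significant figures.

Only the electrostatic force acts, so mechanical energy is conserved: ½mv² = U₁ − U₂ = kQq(1/r₁ − 1/r₂).
U₁ − U₂ = (8.99×10⁹ N·m²/C²)(-3.75×10⁻⁶ C)(-4.13×10⁻⁶ C)(1/0.146 − 1/0.294) = 0.480 J.
v = √(2·0.480/0.0162) = 7.70 m/s.

7.70 m/s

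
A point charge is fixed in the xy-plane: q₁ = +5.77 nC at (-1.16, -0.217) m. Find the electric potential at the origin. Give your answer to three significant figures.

Electric potential is a scalar, so the contributions from each charge add algebraically: V = Σ kqᵢ/rᵢ.
Distances from the field point to each charge: r₁ = 1.18 m.
V = k[(5.77×10⁻⁹)/(1.18)] = 44.0 V.

44.0 V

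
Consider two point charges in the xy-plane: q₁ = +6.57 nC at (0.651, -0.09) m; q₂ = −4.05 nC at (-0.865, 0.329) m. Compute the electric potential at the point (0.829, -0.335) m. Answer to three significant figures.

175 V

The total potential is the scalar sum of each charge's contribution, V = Σ kqᵢ/rᵢ.
Distances from the field point to each charge: r₁ = 0.303 m, r₂ = 1.82 m.
V = k[(6.57×10⁻⁹)/(0.303) + (-4.05×10⁻⁹)/(1.82)] = 175 V.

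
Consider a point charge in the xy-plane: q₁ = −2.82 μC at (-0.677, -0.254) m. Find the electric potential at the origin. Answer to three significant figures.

The total potential is the scalar sum of each charge's contribution, V = Σ kqᵢ/rᵢ.
Distances from the field point to each charge: r₁ = 0.723 m.
V = k[(-2.82×10⁻⁶)/(0.723)] = -3.51×10⁴ V.

-3.51×10⁴ V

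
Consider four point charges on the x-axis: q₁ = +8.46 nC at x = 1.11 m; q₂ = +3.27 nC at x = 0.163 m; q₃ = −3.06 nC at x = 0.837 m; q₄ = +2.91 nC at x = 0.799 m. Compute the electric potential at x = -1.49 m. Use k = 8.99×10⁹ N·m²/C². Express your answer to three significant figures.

Electric potential is a scalar, so the contributions from each charge add algebraically: V = Σ kqᵢ/rᵢ.
Distances from the field point to each charge: r₁ = 2.60 m, r₂ = 1.65 m, r₃ = 2.33 m, r₄ = 2.29 m.
V = k[(8.46×10⁻⁹)/(2.60) + (3.27×10⁻⁹)/(1.65) + (-3.06×10⁻⁹)/(2.33) + (2.91×10⁻⁹)/(2.29)] = 46.6 V.

46.6 V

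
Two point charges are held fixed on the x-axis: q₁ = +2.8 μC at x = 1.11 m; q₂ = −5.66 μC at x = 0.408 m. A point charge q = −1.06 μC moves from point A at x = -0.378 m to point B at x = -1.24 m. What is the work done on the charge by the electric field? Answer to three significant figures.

0.0293 J

The work done by the electric force is W_field = −ΔU = −q(V_B − V_A) = q(V_A − V_B).
At A: distances to the source charges are 1.49 m, 0.786 m; V_A = Σ kqᵢ/rᵢ = -4.78×10⁴ V.
At B: distances to the source charges are 2.35 m, 1.65 m; V_B = Σ kqᵢ/rᵢ = -2.02×10⁴ V.
ΔV = V_B − V_A = 2.77×10⁴ V.
W_field = −qΔV = −(-1.06×10⁻⁶ C)(2.77×10⁴ V) = 0.0293 J.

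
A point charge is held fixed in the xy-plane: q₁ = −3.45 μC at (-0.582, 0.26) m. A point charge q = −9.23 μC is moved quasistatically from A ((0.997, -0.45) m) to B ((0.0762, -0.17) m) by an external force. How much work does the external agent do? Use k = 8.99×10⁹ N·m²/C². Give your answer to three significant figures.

0.199 J

For quasistatic motion the external work equals the change in potential energy: W_ext = qΔV = q(V_B − V_A).
At A: distance to the source charge is 1.73 m; V_A = kq₁/r = -1.79×10⁴ V.
At B: distance to the source charge is 0.786 m; V_B = kq₁/r = -3.94×10⁴ V.
ΔV = V_B − V_A = -2.15×10⁴ V.
W_ext = qΔV = (-9.23×10⁻⁶ C)(-2.15×10⁴ V) = 0.199 J.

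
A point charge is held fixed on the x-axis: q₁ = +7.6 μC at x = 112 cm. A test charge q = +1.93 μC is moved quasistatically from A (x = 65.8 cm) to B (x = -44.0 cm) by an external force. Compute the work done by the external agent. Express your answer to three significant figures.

-0.201 J

For quasistatic motion the external work equals the change in potential energy: W_ext = qΔV = q(V_B − V_A).
At A: distance to the source charge is 0.462 m; V_A = kq₁/r = 1.48×10⁵ V.
At B: distance to the source charge is 1.56 m; V_B = kq₁/r = 4.38×10⁴ V.
ΔV = V_B − V_A = -1.04×10⁵ V.
W_ext = qΔV = (1.93×10⁻⁶ C)(-1.04×10⁵ V) = -0.201 J.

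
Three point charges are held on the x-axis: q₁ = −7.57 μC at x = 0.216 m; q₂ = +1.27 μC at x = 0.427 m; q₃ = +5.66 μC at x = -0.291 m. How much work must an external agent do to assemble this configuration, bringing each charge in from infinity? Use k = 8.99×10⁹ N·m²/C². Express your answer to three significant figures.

The work to assemble the configuration equals its total potential energy, U = Σ kqᵢqⱼ/rᵢⱼ over all pairs.
Pair separations: r₁₂ = 0.211 m, r₁₃ = 0.507 m, r₂₃ = 0.718 m.
U = (-0.410) + (-0.760) + (0.0900) = -1.08 J.

-1.08 J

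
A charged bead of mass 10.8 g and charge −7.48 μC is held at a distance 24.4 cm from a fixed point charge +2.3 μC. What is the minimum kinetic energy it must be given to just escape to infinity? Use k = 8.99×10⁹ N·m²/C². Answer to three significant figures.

0.634 J

To just escape, total mechanical energy must reach zero at infinity: ½mv²_min + U = 0, so ½mv²_min = −U = |kQq|/r.
|U| = |kQq|/r = (8.99×10⁹ N·m²/C²)(2.30×10⁻⁶)(7.48×10⁻⁶)/(0.244) = 0.634 J.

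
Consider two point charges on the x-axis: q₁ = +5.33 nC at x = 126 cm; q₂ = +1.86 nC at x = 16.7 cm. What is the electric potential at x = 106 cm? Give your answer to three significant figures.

258 V

Electric potential is a scalar, so the contributions from each charge add algebraically: V = Σ kqᵢ/rᵢ.
Distances from the field point to each charge: r₁ = 0.200 m, r₂ = 0.893 m.
V = k[(5.33×10⁻⁹)/(0.200) + (1.86×10⁻⁹)/(0.893)] = 258 V.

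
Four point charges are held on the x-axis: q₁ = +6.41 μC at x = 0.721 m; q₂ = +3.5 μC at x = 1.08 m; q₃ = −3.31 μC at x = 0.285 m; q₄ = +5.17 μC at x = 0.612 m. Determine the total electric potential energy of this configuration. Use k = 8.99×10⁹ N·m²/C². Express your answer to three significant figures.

2.60 J

The work to assemble the configuration equals its total potential energy, U = Σ kqᵢqⱼ/rᵢⱼ over all pairs.
Pair separations: r₁₂ = 0.359 m, r₁₃ = 0.436 m, r₁₄ = 0.109 m, r₂₃ = 0.795 m, r₂₄ = 0.468 m, r₃₄ = 0.327 m.
Summing all 6 pair terms gives U = 2.60 J.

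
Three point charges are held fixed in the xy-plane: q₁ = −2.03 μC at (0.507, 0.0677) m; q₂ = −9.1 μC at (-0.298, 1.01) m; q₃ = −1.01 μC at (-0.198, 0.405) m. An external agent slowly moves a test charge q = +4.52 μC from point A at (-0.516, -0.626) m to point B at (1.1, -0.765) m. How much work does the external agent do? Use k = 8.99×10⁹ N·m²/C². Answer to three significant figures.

For quasistatic motion the external work equals the change in potential energy: W_ext = qΔV = q(V_B − V_A).
At A: distances to the source charges are 1.24 m, 1.65 m, 1.08 m; V_A = Σ kqᵢ/rᵢ = -7.27×10⁴ V.
At B: distances to the source charges are 1.02 m, 2.26 m, 1.75 m; V_B = Σ kqᵢ/rᵢ = -5.93×10⁴ V.
ΔV = V_B − V_A = 1.35×10⁴ V.
W_ext = qΔV = (4.52×10⁻⁶ C)(1.35×10⁴ V) = 0.0610 J.

0.0610 J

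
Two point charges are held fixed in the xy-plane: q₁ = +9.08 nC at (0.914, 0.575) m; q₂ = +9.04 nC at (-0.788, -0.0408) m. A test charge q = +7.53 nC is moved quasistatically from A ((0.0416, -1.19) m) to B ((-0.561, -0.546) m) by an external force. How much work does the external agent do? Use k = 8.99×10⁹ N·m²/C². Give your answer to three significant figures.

6.93×10⁻⁷ J

For quasistatic motion the external work equals the change in potential energy: W_ext = qΔV = q(V_B − V_A).
At A: distances to the source charges are 1.97 m, 1.42 m; V_A = Σ kqᵢ/rᵢ = 98.8 V.
At B: distances to the source charges are 1.85 m, 0.554 m; V_B = Σ kqᵢ/rᵢ = 191 V.
ΔV = V_B − V_A = 92.0 V.
W_ext = qΔV = (7.53×10⁻⁹ C)(92.0 V) = 6.93×10⁻⁷ J.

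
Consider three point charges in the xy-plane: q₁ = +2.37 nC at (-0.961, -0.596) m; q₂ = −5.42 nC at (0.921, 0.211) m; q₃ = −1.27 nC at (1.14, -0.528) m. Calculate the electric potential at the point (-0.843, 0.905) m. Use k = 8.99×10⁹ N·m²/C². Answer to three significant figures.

The total potential is the scalar sum of each charge's contribution, V = Σ kqᵢ/rᵢ.
Distances from the field point to each charge: r₁ = 1.51 m, r₂ = 1.90 m, r₃ = 2.45 m.
V = k[(2.37×10⁻⁹)/(1.51) + (-5.42×10⁻⁹)/(1.90) + (-1.27×10⁻⁹)/(2.45)] = -16.2 V.

-16.2 V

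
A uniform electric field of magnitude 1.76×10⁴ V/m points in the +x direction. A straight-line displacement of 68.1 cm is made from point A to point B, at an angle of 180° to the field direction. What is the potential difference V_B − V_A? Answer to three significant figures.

Only the component of displacement along E changes the potential: ΔV = −E·d·cosθ.
ΔV = −(1.76×10⁴ V/m)(0.681 m)cos180° = 1.20×10⁴ V.

1.20×10⁴ V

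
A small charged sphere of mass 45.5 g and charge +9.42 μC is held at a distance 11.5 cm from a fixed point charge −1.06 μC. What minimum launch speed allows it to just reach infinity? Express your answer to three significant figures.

To just escape, total mechanical energy must reach zero at infinity: ½mv²_min + U = 0, so ½mv²_min = −U = |kQq|/r.
|U| = |kQq|/r = (8.99×10⁹ N·m²/C²)(1.06×10⁻⁶)(9.42×10⁻⁶)/(0.115) = 0.781 J.
v_min = √(2|U|/m) = √(2·0.781/0.0455) = 5.86 m/s.

5.86 m/s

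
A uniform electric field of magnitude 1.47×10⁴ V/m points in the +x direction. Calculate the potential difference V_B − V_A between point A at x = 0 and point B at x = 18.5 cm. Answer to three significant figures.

In a uniform field, potential decreases in the direction of E: V_B − V_A = −E·Δx.
V_B − V_A = −(1.47×10⁴ V/m)(0.185 m) = -2720 V.

-2720 V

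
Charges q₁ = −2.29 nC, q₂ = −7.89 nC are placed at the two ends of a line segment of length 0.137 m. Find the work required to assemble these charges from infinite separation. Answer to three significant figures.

1.19×10⁻⁶ J

The work to assemble the configuration equals its total potential energy, U = Σ kqᵢqⱼ/rᵢⱼ over all pairs.
The separation is r = 0.137 m.
U = (1.19×10⁻⁶) = 1.19×10⁻⁶ J.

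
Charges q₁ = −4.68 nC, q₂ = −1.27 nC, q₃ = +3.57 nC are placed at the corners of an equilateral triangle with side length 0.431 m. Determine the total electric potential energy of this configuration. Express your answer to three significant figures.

The assembly work is the sum of pairwise potential energies, U = Σ_{i<j} kqᵢqⱼ/rᵢⱼ.
All three pair separations equal the side length, 0.431 m.
U = (1.24×10⁻⁷) + (-3.48×10⁻⁷) + (-9.46×10⁻⁸) = -3.19×10⁻⁷ J.

-3.19×10⁻⁷ J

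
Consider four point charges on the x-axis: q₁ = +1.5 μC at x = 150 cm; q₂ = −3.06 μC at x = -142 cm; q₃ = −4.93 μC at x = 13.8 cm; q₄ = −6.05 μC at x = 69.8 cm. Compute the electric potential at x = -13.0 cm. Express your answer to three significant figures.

Electric potential is a scalar, so the contributions from each charge add algebraically: V = Σ kqᵢ/rᵢ.
Distances from the field point to each charge: r₁ = 1.63 m, r₂ = 1.29 m, r₃ = 0.268 m, r₄ = 0.828 m.
V = k[(1.50×10⁻⁶)/(1.63) + (-3.06×10⁻⁶)/(1.29) + (-4.93×10⁻⁶)/(0.268) + (-6.05×10⁻⁶)/(0.828)] = -2.44×10⁵ V.

-2.44×10⁵ V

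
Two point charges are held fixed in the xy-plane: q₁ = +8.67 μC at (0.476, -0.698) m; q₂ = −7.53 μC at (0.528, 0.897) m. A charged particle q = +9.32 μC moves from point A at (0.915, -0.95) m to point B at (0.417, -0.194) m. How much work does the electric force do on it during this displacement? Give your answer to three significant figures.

0.245 J

The work done by the electric force is W_field = −ΔU = −q(V_B − V_A) = q(V_A − V_B).
At A: distances to the source charges are 0.506 m, 1.89 m; V_A = Σ kqᵢ/rᵢ = 1.18×10⁵ V.
At B: distances to the source charges are 0.507 m, 1.10 m; V_B = Σ kqᵢ/rᵢ = 9.19×10⁴ V.
ΔV = V_B − V_A = -2.62×10⁴ V.
W_field = −qΔV = −(9.32×10⁻⁶ C)(-2.62×10⁴ V) = 0.245 J.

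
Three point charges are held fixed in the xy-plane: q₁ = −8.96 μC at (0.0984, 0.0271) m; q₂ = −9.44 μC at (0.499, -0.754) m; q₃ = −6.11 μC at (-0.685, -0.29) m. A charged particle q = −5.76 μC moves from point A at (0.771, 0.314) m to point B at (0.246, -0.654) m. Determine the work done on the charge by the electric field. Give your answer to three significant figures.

-1.50 J

The work done by the electric force is W_field = −ΔU = −q(V_B − V_A) = q(V_A − V_B).
At A: distances to the source charges are 0.731 m, 1.10 m, 1.58 m; V_A = Σ kqᵢ/rᵢ = -2.22×10⁵ V.
At B: distances to the source charges are 0.697 m, 0.272 m, 1.00 m; V_B = Σ kqᵢ/rᵢ = -4.82×10⁵ V.
ΔV = V_B − V_A = -2.60×10⁵ V.
W_field = −qΔV = −(-5.76×10⁻⁶ C)(-2.60×10⁵ V) = -1.50 J.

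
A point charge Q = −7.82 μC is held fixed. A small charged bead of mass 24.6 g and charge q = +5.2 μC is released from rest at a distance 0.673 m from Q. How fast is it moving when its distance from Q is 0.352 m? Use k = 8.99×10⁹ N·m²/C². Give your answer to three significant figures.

6.35 m/s

Only the electrostatic force acts, so mechanical energy is conserved: ½mv² = U₁ − U₂ = kQq(1/r₁ − 1/r₂).
U₁ − U₂ = (8.99×10⁹ N·m²/C²)(-7.82×10⁻⁶ C)(5.20×10⁻⁶ C)(1/0.673 − 1/0.352) = 0.495 J.
v = √(2·0.495/0.0246) = 6.35 m/s.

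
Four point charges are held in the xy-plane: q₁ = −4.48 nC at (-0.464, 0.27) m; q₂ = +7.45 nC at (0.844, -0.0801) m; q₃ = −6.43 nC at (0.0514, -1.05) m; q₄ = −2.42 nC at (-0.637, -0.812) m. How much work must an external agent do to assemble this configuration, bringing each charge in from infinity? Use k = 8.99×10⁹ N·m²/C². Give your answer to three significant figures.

The assembly work is the sum of pairwise potential energies, U = Σ_{i<j} kqᵢqⱼ/rᵢⱼ.
Pair separations: r₁₂ = 1.35 m, r₁₃ = 1.42 m, r₁₄ = 1.10 m, r₂₃ = 1.25 m, r₂₄ = 1.65 m, r₃₄ = 0.728 m.
Summing all 6 pair terms gives U = -2.00×10⁻⁷ J.

-2.00×10⁻⁷ J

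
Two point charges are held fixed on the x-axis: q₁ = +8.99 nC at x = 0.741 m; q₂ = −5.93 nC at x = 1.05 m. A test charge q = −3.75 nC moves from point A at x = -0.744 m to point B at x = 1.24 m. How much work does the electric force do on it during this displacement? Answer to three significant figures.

The work done by the electric force is W_field = −ΔU = −q(V_B − V_A) = q(V_A − V_B).
At A: distances to the source charges are 1.48 m, 1.79 m; V_A = Σ kqᵢ/rᵢ = 24.7 V.
At B: distances to the source charges are 0.499 m, 0.190 m; V_B = Σ kqᵢ/rᵢ = -119 V.
ΔV = V_B − V_A = -143 V.
W_field = −qΔV = −(-3.75×10⁻⁹ C)(-143 V) = -5.37×10⁻⁷ J.

-5.37×10⁻⁷ J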